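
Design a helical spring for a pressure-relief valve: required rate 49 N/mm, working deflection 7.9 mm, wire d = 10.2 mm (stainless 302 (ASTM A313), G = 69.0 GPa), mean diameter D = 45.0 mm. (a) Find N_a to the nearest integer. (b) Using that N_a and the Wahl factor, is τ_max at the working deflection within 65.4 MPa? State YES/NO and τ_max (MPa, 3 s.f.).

(a) 21 coils; (b) YES, τ_max = 56.6 MPa

N_a = Gd⁴/(8D³k) = (69.0×10³)(10.2⁴)/(8·45.0³·49) = 20.91 → N_a = 21
Actual rate k = Gd⁴/(8D³·21) = 48.787 N/mm
Working load F = kδ = 48.787·7.9 = 385.42 N
C = 45.0/10.2 = 4.4118; K_W = (4C−1)/(4C−4)+0.615/C = 1.3592
τ_max = K_W·8FD/(πd³) = 1.3592·41.618 = 56.568 MPa
τ_max ≤ 65.4 MPa → acceptable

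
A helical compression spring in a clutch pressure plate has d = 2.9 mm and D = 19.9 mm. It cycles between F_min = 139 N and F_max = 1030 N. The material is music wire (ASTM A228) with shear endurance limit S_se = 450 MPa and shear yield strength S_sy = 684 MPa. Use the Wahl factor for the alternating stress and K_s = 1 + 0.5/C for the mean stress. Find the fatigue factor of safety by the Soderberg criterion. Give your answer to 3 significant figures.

C = D/d = 19.9/2.9 = 6.8621; K_W = (4C−1)/(4C−4)+0.615/C = 1.2176; K_s = 1+0.5/C = 1.0729
F_a = (F_max−F_min)/2 = 445.5 N; F_m = (F_max+F_min)/2 = 584.5 N
τ_a = K_W·8F_aD/(πd³) = 1.2176 × 925.65 = 1127 MPa
τ_m = K_s·8F_mD/(πd³) = 1.0729 × 1214.5 = 1303 MPa
Soderberg: 1/n_f = τ_a/S_se + τ_m/S_sy = 1127/450 + 1303/684 = 2.50453 + 1.90490 = 4.4094
n_f = 1/4.4094 = 0.2268

0.227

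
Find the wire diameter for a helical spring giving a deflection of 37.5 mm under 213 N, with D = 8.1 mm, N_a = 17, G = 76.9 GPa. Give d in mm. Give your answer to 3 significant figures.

Required rate k = F/δ = 213/37.5 = 5.68 N/mm
d = (8D³N_a·k / G)^(1/4) = (8·8.1³·17·5.68 / (76.9×10³))^0.25
  = (5.3385)^0.25 = 1.5200 mm

1.52 mm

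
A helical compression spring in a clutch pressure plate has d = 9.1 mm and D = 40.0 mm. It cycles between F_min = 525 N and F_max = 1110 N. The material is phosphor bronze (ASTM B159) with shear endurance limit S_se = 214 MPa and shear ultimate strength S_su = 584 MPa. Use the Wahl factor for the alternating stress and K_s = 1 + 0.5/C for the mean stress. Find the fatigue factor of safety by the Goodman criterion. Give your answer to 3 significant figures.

C = D/d = 40.0/9.1 = 4.3956; K_W = (4C−1)/(4C−4)+0.615/C = 1.3608; K_s = 1+0.5/C = 1.1138
F_a = (F_max−F_min)/2 = 292.5 N; F_m = (F_max+F_min)/2 = 817.5 N
τ_a = K_W·8F_aD/(πd³) = 1.3608 × 39.537 = 53.801 MPa
τ_m = K_s·8F_mD/(πd³) = 1.1138 × 110.5 = 123.07 MPa
Goodman: 1/n_f = τ_a/S_se + τ_m/S_su = 53.801/214 + 123.07/584 = 0.25141 + 0.21074 = 0.46214
n_f = 1/0.46214 = 2.164

2.16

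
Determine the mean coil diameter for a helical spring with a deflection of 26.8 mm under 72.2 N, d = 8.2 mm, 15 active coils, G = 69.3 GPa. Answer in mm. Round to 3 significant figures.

Required rate k = F/δ = 72.2/26.8 = 2.694 N/mm
D = (Gd⁴/(8N_a·k))^(1/3) = (69.3×10³·8.2⁴/(8·15·2.694))^(1/3)
  = (969181)^(1/3) = 98.9620 mm

99.0 mm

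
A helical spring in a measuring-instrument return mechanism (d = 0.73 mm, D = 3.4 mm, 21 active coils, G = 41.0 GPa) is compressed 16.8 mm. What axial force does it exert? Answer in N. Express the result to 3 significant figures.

k = Gd⁴/(8D³N_a) = (41.0×10³)(0.73⁴)/(8·3.4³·21) = 1.7633 N/mm
F = k·δ = 1.7633 × 16.8 = 29.624 N

29.6 N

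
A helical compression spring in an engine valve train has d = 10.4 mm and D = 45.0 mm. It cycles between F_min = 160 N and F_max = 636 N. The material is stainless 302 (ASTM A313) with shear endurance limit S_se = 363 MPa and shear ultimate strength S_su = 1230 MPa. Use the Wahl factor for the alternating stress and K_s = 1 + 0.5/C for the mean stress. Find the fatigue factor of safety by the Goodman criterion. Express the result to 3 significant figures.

C = D/d = 45.0/10.4 = 4.3269; K_W = (4C−1)/(4C−4)+0.615/C = 1.3676; K_s = 1+0.5/C = 1.1156
F_a = (F_max−F_min)/2 = 238 N; F_m = (F_max+F_min)/2 = 398 N
τ_a = K_W·8F_aD/(πd³) = 1.3676 × 24.245 = 33.157 MPa
τ_m = K_s·8F_mD/(πd³) = 1.1156 × 40.545 = 45.23 MPa
Goodman: 1/n_f = τ_a/S_se + τ_m/S_su = 33.157/363 + 45.23/1230 = 0.09134 + 0.03677 = 0.12811
n_f = 1/0.12811 = 7.806

7.81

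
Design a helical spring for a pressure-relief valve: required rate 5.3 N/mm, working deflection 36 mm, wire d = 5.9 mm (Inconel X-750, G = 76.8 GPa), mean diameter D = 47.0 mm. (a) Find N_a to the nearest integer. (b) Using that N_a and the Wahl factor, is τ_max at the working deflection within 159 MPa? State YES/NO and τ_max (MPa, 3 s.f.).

(a) 21 coils; (b) YES, τ_max = 133 MPa

N_a = Gd⁴/(8D³k) = (76.8×10³)(5.9⁴)/(8·47.0³·5.3) = 21.14 → N_a = 21
Actual rate k = Gd⁴/(8D³·21) = 5.3354 N/mm
Working load F = kδ = 5.3354·36 = 192.07 N
C = 47.0/5.9 = 7.9661; K_W = (4C−1)/(4C−4)+0.615/C = 1.1849
τ_max = K_W·8FD/(πd³) = 1.1849·111.93 = 132.62 MPa
τ_max ≤ 159 MPa → acceptable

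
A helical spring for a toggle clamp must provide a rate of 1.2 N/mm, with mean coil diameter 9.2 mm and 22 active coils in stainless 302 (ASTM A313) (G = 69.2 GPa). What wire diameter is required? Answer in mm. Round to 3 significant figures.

d = (8D³N_a·k / G)^(1/4) = (8·9.2³·22·1.2 / (69.2×10³))^0.25
  = (2.3766)^0.25 = 1.2416 mm

1.24 mm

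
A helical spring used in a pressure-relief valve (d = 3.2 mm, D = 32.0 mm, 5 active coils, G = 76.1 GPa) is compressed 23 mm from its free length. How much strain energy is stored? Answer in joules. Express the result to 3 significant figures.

k = Gd⁴/(8D³N_a) = (76.1×10³)(3.2⁴)/(8·32.0³·5) = 6.088 N/mm
U = ½kδ² = 0.5 × 6.088 × 23² = 1610.3 N·mm = 1.6103 J

1.61 J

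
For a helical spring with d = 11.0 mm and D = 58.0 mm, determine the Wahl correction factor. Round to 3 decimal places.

C = D/d = 58.0/11.0 = 5.2727
K_W = (4C−1)/(4C−4) + 0.615/C = 20.091/17.091 + 0.1166 = 1.2922

1.292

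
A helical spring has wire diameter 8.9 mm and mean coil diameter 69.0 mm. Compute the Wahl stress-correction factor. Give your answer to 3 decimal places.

C = D/d = 69.0/8.9 = 7.7528
K_W = (4C−1)/(4C−4) + 0.615/C = 30.011/27.011 + 0.0793 = 1.1904

1.190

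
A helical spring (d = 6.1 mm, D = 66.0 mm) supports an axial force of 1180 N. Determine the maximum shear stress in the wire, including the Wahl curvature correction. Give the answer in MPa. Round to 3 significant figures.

990 MPa

Spring index C = D/d = 66.0/6.1 = 10.8197
K_W = (4C−1)/(4C−4) + 0.615/C = 42.279/39.279 + 0.0568 = 1.1332
τ₀ = 8FD/(πd³) = 8·1180·66.0/(π·6.1³) = 623040/713.08 = 873.73 MPa
τ_max = K·τ₀ = 1.1332 × 873.73 = 990.13 MPa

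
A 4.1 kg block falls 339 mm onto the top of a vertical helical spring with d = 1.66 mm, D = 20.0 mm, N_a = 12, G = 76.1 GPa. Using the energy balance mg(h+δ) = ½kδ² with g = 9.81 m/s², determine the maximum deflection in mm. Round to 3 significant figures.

251 mm

k = Gd⁴/(8D³N_a) = (76.1×10³)(1.66⁴)/(8·20.0³·12) = 0.75241 N/mm
W = mg = 4.1 × 9.81 = 40.221 N
½kδ² − Wδ − Wh = 0 → δ = (W + √(W² + 2kWh))/k
δ = (40.221 + √(1617.7 + 20518.2))/0.75241 = (40.221 + 148.78)/0.75241 = 251.2 mm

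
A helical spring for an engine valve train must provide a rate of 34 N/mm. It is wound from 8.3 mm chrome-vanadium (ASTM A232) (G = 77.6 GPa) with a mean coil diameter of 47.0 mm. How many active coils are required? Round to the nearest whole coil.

N_a = Gd⁴/(8D³k) = (77.6×10³ × 8.3⁴)/(8 × 47.0³ × 34)
    = 3.68277e+08 / 2.82399e+07 = 13.04 → 13 coils

13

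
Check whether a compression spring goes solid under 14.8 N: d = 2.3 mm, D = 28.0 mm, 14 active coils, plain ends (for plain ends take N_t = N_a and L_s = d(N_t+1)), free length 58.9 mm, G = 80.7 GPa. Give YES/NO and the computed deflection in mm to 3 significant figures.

k = Gd⁴/(8D³N_a) = (80.7×10³)(2.3⁴)/(8·28.0³·14) = 0.91853 N/mm
N_t = 14; L_s = 2.3·15 = 34.5 mm; δ_solid = L₀ − L_s = 58.9 − 34.5 = 24.4 mm
δ = F/k = 14.8/0.91853 = 16.113 mm
δ < δ_solid → spring does not go solid

NO, δ = 16.1 mm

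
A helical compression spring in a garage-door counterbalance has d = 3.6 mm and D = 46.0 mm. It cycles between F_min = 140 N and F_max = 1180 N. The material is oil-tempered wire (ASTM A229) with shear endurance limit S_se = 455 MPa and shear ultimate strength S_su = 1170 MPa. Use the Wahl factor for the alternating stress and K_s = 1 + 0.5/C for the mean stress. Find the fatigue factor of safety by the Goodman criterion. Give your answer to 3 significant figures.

0.215

C = D/d = 46.0/3.6 = 12.7778; K_W = (4C−1)/(4C−4)+0.615/C = 1.1118; K_s = 1+0.5/C = 1.0391
F_a = (F_max−F_min)/2 = 520 N; F_m = (F_max+F_min)/2 = 660 N
τ_a = K_W·8F_aD/(πd³) = 1.1118 × 1305.6 = 1451.5 MPa
τ_m = K_s·8F_mD/(πd³) = 1.0391 × 1657 = 1721.9 MPa
Goodman: 1/n_f = τ_a/S_se + τ_m/S_su = 1451.5/455 + 1721.9/1170 = 3.19016 + 1.47170 = 4.6619
n_f = 1/4.6619 = 0.2145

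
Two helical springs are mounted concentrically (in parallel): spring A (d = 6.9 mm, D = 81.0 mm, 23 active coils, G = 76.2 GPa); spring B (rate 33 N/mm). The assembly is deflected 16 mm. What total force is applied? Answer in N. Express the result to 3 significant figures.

556 N

k_A = Gd⁴/(8D³N_a) = (76.2×10³)(6.9⁴)/(8·81.0³·23) = 1.7664 N/mm
Parallel: k_eq = 1.7664 + 33 = 34.766 N/mm
F = k_eq·δ = 34.766·16 = 556.26 N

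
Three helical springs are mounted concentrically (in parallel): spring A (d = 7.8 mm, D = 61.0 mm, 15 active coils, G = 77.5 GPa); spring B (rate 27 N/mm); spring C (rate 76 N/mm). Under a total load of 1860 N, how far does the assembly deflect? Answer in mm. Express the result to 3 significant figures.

16.4 mm

k_A = Gd⁴/(8D³N_a) = (77.5×10³)(7.8⁴)/(8·61.0³·15) = 10.532 N/mm
Parallel: k_eq = 10.532 + 27 + 76 = 113.53 N/mm
δ = F/k_eq = 1860/113.53 = 16.383 mm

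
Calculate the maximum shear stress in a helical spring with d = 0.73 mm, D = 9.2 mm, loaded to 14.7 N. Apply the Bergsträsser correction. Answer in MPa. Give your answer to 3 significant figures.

979 MPa

Spring index C = D/d = 9.2/0.73 = 12.6027
K_B = (4C+2)/(4C−3) = 52.411/47.411 = 1.1055
τ₀ = 8FD/(πd³) = 8·14.7·9.2/(π·0.73³) = 1081.92/1.2221 = 885.27 MPa
τ_max = K·τ₀ = 1.1055 × 885.27 = 978.63 MPa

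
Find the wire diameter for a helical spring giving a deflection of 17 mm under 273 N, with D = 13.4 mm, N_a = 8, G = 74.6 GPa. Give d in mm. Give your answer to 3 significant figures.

2.40 mm

Required rate k = F/δ = 273/17 = 16.059 N/mm
d = (8D³N_a·k / G)^(1/4) = (8·13.4³·8·16.059 / (74.6×10³))^0.25
  = (33.149)^0.25 = 2.3995 mm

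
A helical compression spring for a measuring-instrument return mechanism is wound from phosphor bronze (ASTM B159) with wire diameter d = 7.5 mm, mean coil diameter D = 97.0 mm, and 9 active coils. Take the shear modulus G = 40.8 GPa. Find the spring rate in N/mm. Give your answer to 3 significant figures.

k = Gd⁴/(8D³N_a) = (40.8×10³ × 7.5⁴) / (8 × 97.0³ × 9)
  = 1.29094e+08 / 6.57125e+07 = 1.9645 N/mm

1.96 N/mm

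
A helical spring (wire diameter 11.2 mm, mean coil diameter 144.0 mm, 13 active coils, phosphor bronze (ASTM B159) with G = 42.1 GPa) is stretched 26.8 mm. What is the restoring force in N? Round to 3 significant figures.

k = Gd⁴/(8D³N_a) = (42.1×10³)(11.2⁴)/(8·144.0³·13) = 2.1332 N/mm
F = k·δ = 2.1332 × 26.8 = 57.17 N

57.2 N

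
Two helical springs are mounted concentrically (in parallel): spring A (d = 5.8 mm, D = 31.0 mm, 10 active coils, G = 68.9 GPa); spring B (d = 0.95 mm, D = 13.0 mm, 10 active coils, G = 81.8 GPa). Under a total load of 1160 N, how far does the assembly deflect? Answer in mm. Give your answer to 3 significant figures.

35.1 mm

k_A = Gd⁴/(8D³N_a) = (68.9×10³)(5.8⁴)/(8·31.0³·10) = 32.716 N/mm
k_B = Gd⁴/(8D³N_a) = (81.8×10³)(0.95⁴)/(8·13.0³·10) = 0.37908 N/mm
Parallel: k_eq = 32.716 + 0.37908 = 33.095 N/mm
δ = F/k_eq = 1160/33.095 = 35.051 mm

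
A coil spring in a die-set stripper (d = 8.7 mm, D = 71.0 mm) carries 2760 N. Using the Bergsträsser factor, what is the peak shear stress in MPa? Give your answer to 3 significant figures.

886 MPa

Spring index C = D/d = 71.0/8.7 = 8.1609
K_B = (4C+2)/(4C−3) = 34.644/29.644 = 1.1687
τ₀ = 8FD/(πd³) = 8·2760·71.0/(π·8.7³) = 1.56768e+06/2068.7 = 757.79 MPa
τ_max = K·τ₀ = 1.1687 × 757.79 = 885.61 MPa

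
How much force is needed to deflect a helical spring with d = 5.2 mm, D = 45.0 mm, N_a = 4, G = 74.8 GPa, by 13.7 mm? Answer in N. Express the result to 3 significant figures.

k = Gd⁴/(8D³N_a) = (74.8×10³)(5.2⁴)/(8·45.0³·4) = 18.755 N/mm
F = k·δ = 18.755 × 13.7 = 256.95 N

257 N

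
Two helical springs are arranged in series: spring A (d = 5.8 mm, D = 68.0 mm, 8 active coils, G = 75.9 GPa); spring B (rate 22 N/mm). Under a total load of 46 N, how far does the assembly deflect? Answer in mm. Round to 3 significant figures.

k_A = Gd⁴/(8D³N_a) = (75.9×10³)(5.8⁴)/(8·68.0³·8) = 4.2682 N/mm
Series: 1/k_eq = 1/4.2682 + 1/22 = 0.27974; k_eq = 3.5747 N/mm
δ = F/k_eq = 46/3.5747 = 12.868 mm

12.9 mm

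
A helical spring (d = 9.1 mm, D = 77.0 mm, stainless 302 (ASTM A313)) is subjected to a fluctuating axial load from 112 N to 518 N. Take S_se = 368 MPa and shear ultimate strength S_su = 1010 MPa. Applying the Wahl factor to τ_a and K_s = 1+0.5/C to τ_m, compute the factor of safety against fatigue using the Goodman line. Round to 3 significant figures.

3.93

C = D/d = 77.0/9.1 = 8.4615; K_W = (4C−1)/(4C−4)+0.615/C = 1.1732; K_s = 1+0.5/C = 1.0591
F_a = (F_max−F_min)/2 = 203 N; F_m = (F_max+F_min)/2 = 315 N
τ_a = K_W·8F_aD/(πd³) = 1.1732 × 52.821 = 61.969 MPa
τ_m = K_s·8F_mD/(πd³) = 1.0591 × 81.963 = 86.806 MPa
Goodman: 1/n_f = τ_a/S_se + τ_m/S_su = 61.969/368 + 86.806/1010 = 0.16839 + 0.08595 = 0.25434
n_f = 1/0.25434 = 3.932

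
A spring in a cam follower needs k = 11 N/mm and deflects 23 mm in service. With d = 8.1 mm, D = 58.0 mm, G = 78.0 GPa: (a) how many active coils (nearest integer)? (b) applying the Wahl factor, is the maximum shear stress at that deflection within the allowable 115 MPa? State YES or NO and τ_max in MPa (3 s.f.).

N_a = Gd⁴/(8D³k) = (78.0×10³)(8.1⁴)/(8·58.0³·11) = 19.56 → N_a = 20
Actual rate k = Gd⁴/(8D³·20) = 10.756 N/mm
Working load F = kδ = 10.756·23 = 247.38 N
C = 58.0/8.1 = 7.1605; K_W = (4C−1)/(4C−4)+0.615/C = 1.2076
τ_max = K_W·8FD/(πd³) = 1.2076·68.75 = 83.024 MPa
τ_max ≤ 115 MPa → acceptable

(a) 20 coils; (b) YES, τ_max = 83.0 MPa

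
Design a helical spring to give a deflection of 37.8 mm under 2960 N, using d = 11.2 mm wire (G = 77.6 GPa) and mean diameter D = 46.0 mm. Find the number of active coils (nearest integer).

Required rate k = F/δ = 2960/37.8 = 78.307 N/mm
N_a = Gd⁴/(8D³k) = (77.6×10³ × 11.2⁴)/(8 × 46.0³ × 78.307)
    = 1.22105e+09 / 6.09766e+07 = 20.02 → 20 coils

20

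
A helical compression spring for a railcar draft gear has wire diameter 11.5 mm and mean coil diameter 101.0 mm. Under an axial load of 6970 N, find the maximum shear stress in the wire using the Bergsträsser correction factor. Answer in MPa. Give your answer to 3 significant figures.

Spring index C = D/d = 101.0/11.5 = 8.7826
K_B = (4C+2)/(4C−3) = 37.130/32.130 = 1.1556
τ₀ = 8FD/(πd³) = 8·6970·101.0/(π·11.5³) = 5.63176e+06/4778 = 1178.7 MPa
τ_max = K·τ₀ = 1.1556 × 1178.7 = 1362.1 MPa

1360 MPa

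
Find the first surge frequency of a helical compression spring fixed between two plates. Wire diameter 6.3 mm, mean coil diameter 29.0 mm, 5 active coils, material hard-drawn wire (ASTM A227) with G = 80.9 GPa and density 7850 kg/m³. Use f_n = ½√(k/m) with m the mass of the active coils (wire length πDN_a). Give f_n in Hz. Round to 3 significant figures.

k = Gd⁴/(8D³N_a) = (80.9×10³)(6.3⁴)/(8·29.0³·5) = 130.63 N/mm = 1.3063e+05 N/m
Wire length L = πDN_a = π·29.0·5 = 455.53 mm
m = ρ·(πd²/4)·L = 7850 × 31.172×10⁻⁶ m² × 0.45553 m = 0.11147 kg
f_n = ½√(k/m) = 0.5·√(1.3063e+05/0.11147) = 0.5·√(1.1719e+06) = 541.28 Hz

541 Hz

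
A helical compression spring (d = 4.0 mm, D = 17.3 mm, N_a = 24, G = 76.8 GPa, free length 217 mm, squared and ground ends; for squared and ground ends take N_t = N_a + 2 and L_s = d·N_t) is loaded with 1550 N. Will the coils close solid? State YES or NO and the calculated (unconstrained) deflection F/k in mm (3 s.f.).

k = Gd⁴/(8D³N_a) = (76.8×10³)(4.0⁴)/(8·17.3³·24) = 19.777 N/mm
N_t = 26; L_s = 4.0·26 = 104 mm; δ_solid = L₀ − L_s = 217 − 104 = 113 mm
δ = F/k = 1550/19.777 = 78.374 mm
δ < δ_solid → spring does not go solid

NO, δ = 78.4 mm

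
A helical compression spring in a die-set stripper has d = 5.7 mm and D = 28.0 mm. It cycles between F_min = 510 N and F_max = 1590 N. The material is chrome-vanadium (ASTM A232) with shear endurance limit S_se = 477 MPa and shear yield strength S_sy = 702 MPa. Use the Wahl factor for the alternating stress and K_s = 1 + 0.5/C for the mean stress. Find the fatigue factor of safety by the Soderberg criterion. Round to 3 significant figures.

C = D/d = 28.0/5.7 = 4.9123; K_W = (4C−1)/(4C−4)+0.615/C = 1.3169; K_s = 1+0.5/C = 1.1018
F_a = (F_max−F_min)/2 = 540 N; F_m = (F_max+F_min)/2 = 1050 N
τ_a = K_W·8F_aD/(πd³) = 1.3169 × 207.91 = 273.79 MPa
τ_m = K_s·8F_mD/(πd³) = 1.1018 × 404.26 = 445.41 MPa
Soderberg: 1/n_f = τ_a/S_se + τ_m/S_sy = 273.79/477 + 445.41/702 = 0.57399 + 0.63449 = 1.2085
n_f = 1/1.2085 = 0.8275

0.827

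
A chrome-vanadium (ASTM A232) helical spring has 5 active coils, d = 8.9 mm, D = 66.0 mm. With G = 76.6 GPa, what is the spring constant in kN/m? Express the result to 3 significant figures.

k = Gd⁴/(8D³N_a) = (76.6×10³ × 8.9⁴) / (8 × 66.0³ × 5)
  = 4.80606e+08 / 1.14998e+07 = 41.792 N/mm

41.8 kN/m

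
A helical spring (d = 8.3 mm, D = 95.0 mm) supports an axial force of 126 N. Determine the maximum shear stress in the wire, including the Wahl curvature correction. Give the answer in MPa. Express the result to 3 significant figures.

60.0 MPa

Spring index C = D/d = 95.0/8.3 = 11.4458
K_W = (4C−1)/(4C−4) + 0.615/C = 44.783/41.783 + 0.0537 = 1.1255
τ₀ = 8FD/(πd³) = 8·126·95.0/(π·8.3³) = 95760/1796.3 = 53.309 MPa
τ_max = K·τ₀ = 1.1255 × 53.309 = 60.001 MPa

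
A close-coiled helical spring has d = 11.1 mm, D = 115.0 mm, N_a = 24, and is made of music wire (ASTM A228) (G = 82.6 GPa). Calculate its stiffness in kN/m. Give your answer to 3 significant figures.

k = Gd⁴/(8D³N_a) = (82.6×10³ × 11.1⁴) / (8 × 115.0³ × 24)
  = 1.25393e+09 / 2.92008e+08 = 4.2942 N/mm

4.29 kN/m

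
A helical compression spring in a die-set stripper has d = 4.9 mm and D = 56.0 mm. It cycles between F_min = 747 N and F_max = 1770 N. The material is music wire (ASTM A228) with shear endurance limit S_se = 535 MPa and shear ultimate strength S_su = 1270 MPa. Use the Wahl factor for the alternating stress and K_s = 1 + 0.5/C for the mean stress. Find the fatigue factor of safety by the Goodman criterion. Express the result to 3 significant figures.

0.391

C = D/d = 56.0/4.9 = 11.4286; K_W = (4C−1)/(4C−4)+0.615/C = 1.1257; K_s = 1+0.5/C = 1.0437
F_a = (F_max−F_min)/2 = 511.5 N; F_m = (F_max+F_min)/2 = 1258.5 N
τ_a = K_W·8F_aD/(πd³) = 1.1257 × 619.99 = 697.94 MPa
τ_m = K_s·8F_mD/(πd³) = 1.0437 × 1525.4 = 1592.2 MPa
Goodman: 1/n_f = τ_a/S_se + τ_m/S_su = 697.94/535 + 1592.2/1270 = 1.30457 + 1.25368 = 2.5582
n_f = 1/2.5582 = 0.3909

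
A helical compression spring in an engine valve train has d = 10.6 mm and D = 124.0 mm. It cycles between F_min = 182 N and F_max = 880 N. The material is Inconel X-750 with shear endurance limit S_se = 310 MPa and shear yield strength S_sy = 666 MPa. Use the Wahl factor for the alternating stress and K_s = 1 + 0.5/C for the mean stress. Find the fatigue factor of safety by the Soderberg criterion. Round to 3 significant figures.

C = D/d = 124.0/10.6 = 11.6981; K_W = (4C−1)/(4C−4)+0.615/C = 1.1227; K_s = 1+0.5/C = 1.0427
F_a = (F_max−F_min)/2 = 349 N; F_m = (F_max+F_min)/2 = 531 N
τ_a = K_W·8F_aD/(πd³) = 1.1227 × 92.527 = 103.88 MPa
τ_m = K_s·8F_mD/(πd³) = 1.0427 × 140.78 = 146.8 MPa
Soderberg: 1/n_f = τ_a/S_se + τ_m/S_sy = 103.88/310 + 146.8/666 = 0.33509 + 0.22042 = 0.55551
n_f = 1/0.55551 = 1.8

1.80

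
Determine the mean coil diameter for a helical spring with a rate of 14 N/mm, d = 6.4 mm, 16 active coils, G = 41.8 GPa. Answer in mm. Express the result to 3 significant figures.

D = (Gd⁴/(8N_a·k))^(1/3) = (41.8×10³·6.4⁴/(8·16·14))^(1/3)
  = (39134.4)^(1/3) = 33.9510 mm

34.0 mm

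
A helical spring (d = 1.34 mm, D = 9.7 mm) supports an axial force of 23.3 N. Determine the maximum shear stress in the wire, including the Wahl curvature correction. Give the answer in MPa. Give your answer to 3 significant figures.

288 MPa

Spring index C = D/d = 9.7/1.34 = 7.2388
K_W = (4C−1)/(4C−4) + 0.615/C = 27.955/24.955 + 0.0850 = 1.2052
τ₀ = 8FD/(πd³) = 8·23.3·9.7/(π·1.34³) = 1808.08/7.559 = 239.2 MPa
τ_max = K·τ₀ = 1.2052 × 239.2 = 288.27 MPa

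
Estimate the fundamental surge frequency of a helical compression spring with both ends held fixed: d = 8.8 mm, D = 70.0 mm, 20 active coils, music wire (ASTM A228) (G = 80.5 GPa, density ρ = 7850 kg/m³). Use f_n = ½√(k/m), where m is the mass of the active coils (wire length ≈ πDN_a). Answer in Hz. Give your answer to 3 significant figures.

32.4 Hz

k = Gd⁴/(8D³N_a) = (80.5×10³)(8.8⁴)/(8·70.0³·20) = 8.7966 N/mm = 8796.6 N/m
Wire length L = πDN_a = π·70.0·20 = 4398.2 mm
m = ρ·(πd²/4)·L = 7850 × 60.821×10⁻⁶ m² × 4.3982 m = 2.0999 kg
f_n = ½√(k/m) = 0.5·√(8796.6/2.0999) = 0.5·√(4189) = 32.361 Hz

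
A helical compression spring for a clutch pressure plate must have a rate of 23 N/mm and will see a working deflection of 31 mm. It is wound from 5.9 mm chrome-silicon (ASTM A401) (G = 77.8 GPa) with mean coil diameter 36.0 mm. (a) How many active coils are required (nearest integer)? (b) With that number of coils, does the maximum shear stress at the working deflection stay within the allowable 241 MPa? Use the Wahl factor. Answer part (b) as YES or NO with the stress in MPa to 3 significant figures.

(a) 11 coils; (b) NO, τ_max = 396 MPa

N_a = Gd⁴/(8D³k) = (77.8×10³)(5.9⁴)/(8·36.0³·23) = 10.98 → N_a = 11
Actual rate k = Gd⁴/(8D³·11) = 22.961 N/mm
Working load F = kδ = 22.961·31 = 711.8 N
C = 36.0/5.9 = 6.1017; K_W = (4C−1)/(4C−4)+0.615/C = 1.2478
τ_max = K_W·8FD/(πd³) = 1.2478·317.72 = 396.45 MPa
τ_max > 241 MPa → exceeds allowable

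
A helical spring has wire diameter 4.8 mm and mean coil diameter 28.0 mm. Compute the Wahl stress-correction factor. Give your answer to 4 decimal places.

1.2606

C = D/d = 28.0/4.8 = 5.8333
K_W = (4C−1)/(4C−4) + 0.615/C = 22.333/19.333 + 0.1054 = 1.2606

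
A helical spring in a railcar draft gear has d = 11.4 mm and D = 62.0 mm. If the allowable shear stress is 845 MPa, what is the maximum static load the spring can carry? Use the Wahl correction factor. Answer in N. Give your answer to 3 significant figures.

6180 N

C = D/d = 62.0/11.4 = 5.4386
K_W = (4C−1)/(4C−4) + 0.615/C = 20.754/17.754 + 0.1131 = 1.2821
τ_max = K·8FD/(πd³) → F_max = τ_allow·πd³/(8DK)
F_max = 845·π·11.4³/(8·62.0·1.2821) = 3.933e+06/635.9 = 6184.9 N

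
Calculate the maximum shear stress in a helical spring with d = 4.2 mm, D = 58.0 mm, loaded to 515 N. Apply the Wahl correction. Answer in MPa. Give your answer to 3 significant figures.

1130 MPa

Spring index C = D/d = 58.0/4.2 = 13.8095
K_W = (4C−1)/(4C−4) + 0.615/C = 54.238/51.238 + 0.0445 = 1.1031
τ₀ = 8FD/(πd³) = 8·515·58.0/(π·4.2³) = 238960/232.75 = 1026.7 MPa
τ_max = K·τ₀ = 1.1031 × 1026.7 = 1132.5 MPa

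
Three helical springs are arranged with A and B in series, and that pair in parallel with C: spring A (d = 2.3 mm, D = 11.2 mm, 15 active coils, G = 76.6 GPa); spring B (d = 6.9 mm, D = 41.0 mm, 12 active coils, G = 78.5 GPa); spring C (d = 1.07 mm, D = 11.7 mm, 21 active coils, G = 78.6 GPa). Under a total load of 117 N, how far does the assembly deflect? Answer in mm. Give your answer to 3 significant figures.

13.0 mm

k_A = Gd⁴/(8D³N_a) = (76.6×10³)(2.3⁴)/(8·11.2³·15) = 12.715 N/mm
k_B = Gd⁴/(8D³N_a) = (78.5×10³)(6.9⁴)/(8·41.0³·12) = 26.893 N/mm
k_C = Gd⁴/(8D³N_a) = (78.6×10³)(1.07⁴)/(8·11.7³·21) = 0.3829 N/mm
Springs A,B series: k_AB = 1/(1/12.715+1/26.893) = 8.6331 N/mm; parallel with C: k_eq = 8.6331+0.3829 = 9.016 N/mm
δ = F/k_eq = 117/9.016 = 12.977 mm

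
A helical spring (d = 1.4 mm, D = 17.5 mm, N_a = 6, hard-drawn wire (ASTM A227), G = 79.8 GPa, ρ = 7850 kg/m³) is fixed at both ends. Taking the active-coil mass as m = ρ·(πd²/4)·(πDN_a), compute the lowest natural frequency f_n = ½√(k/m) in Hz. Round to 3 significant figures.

273 Hz

k = Gd⁴/(8D³N_a) = (79.8×10³)(1.4⁴)/(8·17.5³·6) = 1.1917 N/mm = 1191.7 N/m
Wire length L = πDN_a = π·17.5·6 = 329.87 mm
m = ρ·(πd²/4)·L = 7850 × 1.5394×10⁻⁶ m² × 0.32987 m = 0.0039862 kg
f_n = ½√(k/m) = 0.5·√(1191.7/0.0039862) = 0.5·√(2.9895e+05) = 273.38 Hz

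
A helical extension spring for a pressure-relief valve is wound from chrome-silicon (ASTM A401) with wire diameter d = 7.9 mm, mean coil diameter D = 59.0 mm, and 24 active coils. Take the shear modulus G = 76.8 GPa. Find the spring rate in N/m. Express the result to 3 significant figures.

7590 N/m

k = Gd⁴/(8D³N_a) = (76.8×10³ × 7.9⁴) / (8 × 59.0³ × 24)
  = 2.99137e+08 / 3.94328e+07 = 7.586 N/mm = 7586 N/m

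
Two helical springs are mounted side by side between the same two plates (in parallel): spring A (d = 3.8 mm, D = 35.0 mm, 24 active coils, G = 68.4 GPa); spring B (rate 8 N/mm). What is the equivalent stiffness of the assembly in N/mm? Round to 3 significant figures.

9.73 N/mm

k_A = Gd⁴/(8D³N_a) = (68.4×10³)(3.8⁴)/(8·35.0³·24) = 1.7325 N/mm
Parallel: k_eq = 1.7325 + 8 = 9.7325 N/mm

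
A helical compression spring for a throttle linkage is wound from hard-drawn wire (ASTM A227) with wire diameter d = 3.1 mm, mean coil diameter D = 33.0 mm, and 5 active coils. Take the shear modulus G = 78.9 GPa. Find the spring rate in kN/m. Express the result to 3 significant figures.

k = Gd⁴/(8D³N_a) = (78.9×10³ × 3.1⁴) / (8 × 33.0³ × 5)
  = 7.28658e+06 / 1.43748e+06 = 5.069 N/mm

5.07 kN/m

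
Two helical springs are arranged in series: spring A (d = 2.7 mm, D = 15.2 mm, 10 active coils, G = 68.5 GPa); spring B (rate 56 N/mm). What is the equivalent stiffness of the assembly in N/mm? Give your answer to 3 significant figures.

k_A = Gd⁴/(8D³N_a) = (68.5×10³)(2.7⁴)/(8·15.2³·10) = 12.958 N/mm
Series: 1/k_eq = 1/12.958 + 1/56 = 0.095032; k_eq = 10.523 N/mm

10.5 N/mm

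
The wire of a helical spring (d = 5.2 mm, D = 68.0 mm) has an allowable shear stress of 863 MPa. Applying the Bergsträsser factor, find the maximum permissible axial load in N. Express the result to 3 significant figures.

636 N

C = D/d = 68.0/5.2 = 13.0769
K_B = (4C+2)/(4C−3) = 54.308/49.308 = 1.1014
τ_max = K·8FD/(πd³) → F_max = τ_allow·πd³/(8DK)
F_max = 863·π·5.2³/(8·68.0·1.1014) = 3.8122e+05/599.16 = 636.25 N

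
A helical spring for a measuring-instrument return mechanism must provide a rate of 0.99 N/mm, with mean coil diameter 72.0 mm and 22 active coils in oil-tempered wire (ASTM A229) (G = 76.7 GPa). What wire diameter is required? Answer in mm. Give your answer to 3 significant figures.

d = (8D³N_a·k / G)^(1/4) = (8·72.0³·22·0.99 / (76.7×10³))^0.25
  = (847.91)^0.25 = 5.3962 mm

5.40 mm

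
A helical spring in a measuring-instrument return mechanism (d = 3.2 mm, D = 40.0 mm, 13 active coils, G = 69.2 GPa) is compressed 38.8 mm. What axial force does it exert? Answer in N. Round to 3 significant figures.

42.3 N

k = Gd⁴/(8D³N_a) = (69.2×10³)(3.2⁴)/(8·40.0³·13) = 1.0902 N/mm
F = k·δ = 1.0902 × 38.8 = 42.298 N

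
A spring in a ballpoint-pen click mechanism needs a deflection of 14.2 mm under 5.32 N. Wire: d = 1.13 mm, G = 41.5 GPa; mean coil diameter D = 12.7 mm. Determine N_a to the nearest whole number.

11

Required rate k = F/δ = 5.32/14.2 = 0.37465 N/mm
N_a = Gd⁴/(8D³k) = (41.5×10³ × 1.13⁴)/(8 × 12.7³ × 0.37465)
    = 67664.7 / 6139.38 = 11.02 → 11 coils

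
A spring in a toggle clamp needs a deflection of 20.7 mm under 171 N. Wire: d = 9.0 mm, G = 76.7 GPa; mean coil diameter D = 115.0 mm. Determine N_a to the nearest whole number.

Required rate k = F/δ = 171/20.7 = 8.2609 N/mm
N_a = Gd⁴/(8D³k) = (76.7×10³ × 9.0⁴)/(8 × 115.0³ × 8.2609)
    = 5.03229e+08 / 1.0051e+08 = 5.007 → 5 coils

5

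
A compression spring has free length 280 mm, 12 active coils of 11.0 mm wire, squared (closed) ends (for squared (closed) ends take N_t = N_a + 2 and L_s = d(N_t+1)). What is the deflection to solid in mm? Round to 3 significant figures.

115 mm

N_t = 14; L_s = 11.0·15 = 165 mm
δ_solid = L₀ − L_s = 280 − 165 = 115 mm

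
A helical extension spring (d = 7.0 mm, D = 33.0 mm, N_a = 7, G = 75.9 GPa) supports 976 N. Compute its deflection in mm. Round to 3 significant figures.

k = Gd⁴/(8D³N_a) = (75.9×10³)(7.0⁴)/(8·33.0³·7) = 90.553 N/mm
δ = F/k = 976 / 90.553 = 10.778 mm

10.8 mm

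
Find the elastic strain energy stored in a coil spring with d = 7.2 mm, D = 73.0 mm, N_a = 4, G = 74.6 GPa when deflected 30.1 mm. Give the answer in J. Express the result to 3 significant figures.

k = Gd⁴/(8D³N_a) = (74.6×10³)(7.2⁴)/(8·73.0³·4) = 16.105 N/mm
U = ½kδ² = 0.5 × 16.105 × 30.1² = 7295.5 N·mm = 7.2955 J

7.30 J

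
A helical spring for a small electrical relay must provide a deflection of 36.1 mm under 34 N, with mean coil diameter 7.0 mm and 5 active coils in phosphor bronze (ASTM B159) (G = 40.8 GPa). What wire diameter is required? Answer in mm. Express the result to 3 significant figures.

0.750 mm

Required rate k = F/δ = 34/36.1 = 0.94183 N/mm
d = (8D³N_a·k / G)^(1/4) = (8·7.0³·5·0.94183 / (40.8×10³))^0.25
  = (0.31671)^0.25 = 0.7502 mm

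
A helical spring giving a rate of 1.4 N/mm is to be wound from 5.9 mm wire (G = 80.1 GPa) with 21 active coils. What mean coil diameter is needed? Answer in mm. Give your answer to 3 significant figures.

74.5 mm

D = (Gd⁴/(8N_a·k))^(1/3) = (80.1×10³·5.9⁴/(8·21·1.4))^(1/3)
  = (412670)^(1/3) = 74.4505 mm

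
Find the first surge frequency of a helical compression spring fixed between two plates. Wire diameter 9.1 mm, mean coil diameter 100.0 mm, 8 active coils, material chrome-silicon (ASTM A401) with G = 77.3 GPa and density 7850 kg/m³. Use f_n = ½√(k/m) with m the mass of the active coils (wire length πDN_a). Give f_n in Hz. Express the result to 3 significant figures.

40.2 Hz

k = Gd⁴/(8D³N_a) = (77.3×10³)(9.1⁴)/(8·100.0³·8) = 8.2826 N/mm = 8282.6 N/m
Wire length L = πDN_a = π·100.0·8 = 2513.3 mm
m = ρ·(πd²/4)·L = 7850 × 65.039×10⁻⁶ m² × 2.5133 m = 1.2832 kg
f_n = ½√(k/m) = 0.5·√(8282.6/1.2832) = 0.5·√(6454.8) = 40.171 Hz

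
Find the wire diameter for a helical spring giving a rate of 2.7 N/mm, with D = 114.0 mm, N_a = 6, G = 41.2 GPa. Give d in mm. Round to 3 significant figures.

d = (8D³N_a·k / G)^(1/4) = (8·114.0³·6·2.7 / (41.2×10³))^0.25
  = (4660.4)^0.25 = 8.2624 mm

8.26 mm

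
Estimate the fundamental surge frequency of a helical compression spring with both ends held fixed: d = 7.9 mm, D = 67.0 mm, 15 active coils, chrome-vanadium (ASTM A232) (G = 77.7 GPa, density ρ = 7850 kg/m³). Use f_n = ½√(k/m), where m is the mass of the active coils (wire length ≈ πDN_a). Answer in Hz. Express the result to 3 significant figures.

k = Gd⁴/(8D³N_a) = (77.7×10³)(7.9⁴)/(8·67.0³·15) = 8.3854 N/mm = 8385.4 N/m
Wire length L = πDN_a = π·67.0·15 = 3157.3 mm
m = ρ·(πd²/4)·L = 7850 × 49.017×10⁻⁶ m² × 3.1573 m = 1.2149 kg
f_n = ½√(k/m) = 0.5·√(8385.4/1.2149) = 0.5·√(6902.3) = 41.54 Hz

41.5 Hz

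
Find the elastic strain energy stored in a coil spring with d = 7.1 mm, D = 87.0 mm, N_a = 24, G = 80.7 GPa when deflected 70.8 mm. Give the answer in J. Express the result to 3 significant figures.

k = Gd⁴/(8D³N_a) = (80.7×10³)(7.1⁴)/(8·87.0³·24) = 1.622 N/mm
U = ½kδ² = 0.5 × 1.622 × 70.8² = 4065.2 N·mm = 4.0652 J

4.07 J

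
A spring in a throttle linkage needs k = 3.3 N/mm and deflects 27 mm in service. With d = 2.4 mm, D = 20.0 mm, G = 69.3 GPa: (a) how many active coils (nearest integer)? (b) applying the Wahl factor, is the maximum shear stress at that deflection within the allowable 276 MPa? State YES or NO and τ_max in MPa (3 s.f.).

(a) 11 coils; (b) NO, τ_max = 382 MPa

N_a = Gd⁴/(8D³k) = (69.3×10³)(2.4⁴)/(8·20.0³·3.3) = 10.89 → N_a = 11
Actual rate k = Gd⁴/(8D³·11) = 3.2659 N/mm
Working load F = kδ = 3.2659·27 = 88.18 N
C = 20.0/2.4 = 8.3333; K_W = (4C−1)/(4C−4)+0.615/C = 1.1761
τ_max = K_W·8FD/(πd³) = 1.1761·324.87 = 382.07 MPa
τ_max > 276 MPa → exceeds allowable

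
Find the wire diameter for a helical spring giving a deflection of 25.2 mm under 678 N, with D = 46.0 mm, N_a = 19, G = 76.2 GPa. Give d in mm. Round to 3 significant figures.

Required rate k = F/δ = 678/25.2 = 26.905 N/mm
d = (8D³N_a·k / G)^(1/4) = (8·46.0³·19·26.905 / (76.2×10³))^0.25
  = (5223.9)^0.25 = 8.5015 mm

8.50 mm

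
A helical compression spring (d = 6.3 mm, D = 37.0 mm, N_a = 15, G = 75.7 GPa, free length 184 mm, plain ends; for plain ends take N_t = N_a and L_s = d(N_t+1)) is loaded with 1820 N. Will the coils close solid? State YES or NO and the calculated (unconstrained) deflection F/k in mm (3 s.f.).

YES, δ = 92.8 mm

k = Gd⁴/(8D³N_a) = (75.7×10³)(6.3⁴)/(8·37.0³·15) = 19.619 N/mm
N_t = 15; L_s = 6.3·16 = 100.8 mm; δ_solid = L₀ − L_s = 184 − 100.8 = 83.2 mm
δ = F/k = 1820/19.619 = 92.768 mm
δ ≥ δ_solid → spring goes solid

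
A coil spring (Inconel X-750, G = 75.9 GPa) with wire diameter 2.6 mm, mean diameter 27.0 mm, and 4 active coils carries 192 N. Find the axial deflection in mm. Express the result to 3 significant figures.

k = Gd⁴/(8D³N_a) = (75.9×10³)(2.6⁴)/(8·27.0³·4) = 5.5067 N/mm
δ = F/k = 192 / 5.5067 = 34.866 mm

34.9 mm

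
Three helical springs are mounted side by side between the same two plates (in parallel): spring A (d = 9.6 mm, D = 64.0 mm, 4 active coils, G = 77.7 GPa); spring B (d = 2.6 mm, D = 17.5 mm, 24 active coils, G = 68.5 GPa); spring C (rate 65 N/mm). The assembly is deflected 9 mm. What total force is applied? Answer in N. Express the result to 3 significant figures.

1320 N

k_A = Gd⁴/(8D³N_a) = (77.7×10³)(9.6⁴)/(8·64.0³·4) = 78.671 N/mm
k_B = Gd⁴/(8D³N_a) = (68.5×10³)(2.6⁴)/(8·17.5³·24) = 3.0421 N/mm
Parallel: k_eq = 78.671 + 3.0421 + 65 = 146.71 N/mm
F = k_eq·δ = 146.71·9 = 1320.4 N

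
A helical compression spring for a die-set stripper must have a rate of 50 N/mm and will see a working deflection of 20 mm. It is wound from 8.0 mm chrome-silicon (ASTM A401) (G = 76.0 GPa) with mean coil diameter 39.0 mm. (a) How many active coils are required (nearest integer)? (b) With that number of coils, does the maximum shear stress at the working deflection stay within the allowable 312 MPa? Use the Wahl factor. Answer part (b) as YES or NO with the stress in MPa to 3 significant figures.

(a) 13 coils; (b) YES, τ_max = 258 MPa

N_a = Gd⁴/(8D³k) = (76.0×10³)(8.0⁴)/(8·39.0³·50) = 13.12 → N_a = 13
Actual rate k = Gd⁴/(8D³·13) = 50.46 N/mm
Working load F = kδ = 50.46·20 = 1009.2 N
C = 39.0/8.0 = 4.8750; K_W = (4C−1)/(4C−4)+0.615/C = 1.3197
τ_max = K_W·8FD/(πd³) = 1.3197·195.75 = 258.34 MPa
τ_max ≤ 312 MPa → acceptable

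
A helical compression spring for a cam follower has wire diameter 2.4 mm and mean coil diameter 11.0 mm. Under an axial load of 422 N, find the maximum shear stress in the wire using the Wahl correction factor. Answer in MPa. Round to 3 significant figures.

1150 MPa

Spring index C = D/d = 11.0/2.4 = 4.5833
K_W = (4C−1)/(4C−4) + 0.615/C = 17.333/14.333 + 0.1342 = 1.3435
τ₀ = 8FD/(πd³) = 8·422·11.0/(π·2.4³) = 37136/43.429 = 855.09 MPa
τ_max = K·τ₀ = 1.3435 × 855.09 = 1148.8 MPa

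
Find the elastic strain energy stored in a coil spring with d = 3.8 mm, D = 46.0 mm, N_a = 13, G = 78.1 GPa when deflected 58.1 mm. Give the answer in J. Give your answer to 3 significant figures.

2.72 J

k = Gd⁴/(8D³N_a) = (78.1×10³)(3.8⁴)/(8·46.0³·13) = 1.6087 N/mm
U = ½kδ² = 0.5 × 1.6087 × 58.1² = 2715.2 N·mm = 2.7152 J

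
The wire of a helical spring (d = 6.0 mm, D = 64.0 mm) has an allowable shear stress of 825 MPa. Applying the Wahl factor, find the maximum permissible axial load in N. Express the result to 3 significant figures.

C = D/d = 64.0/6.0 = 10.6667
K_W = (4C−1)/(4C−4) + 0.615/C = 41.667/38.667 + 0.0577 = 1.1352
τ_max = K·8FD/(πd³) → F_max = τ_allow·πd³/(8DK)
F_max = 825·π·6.0³/(8·64.0·1.1352) = 5.5983e+05/581.24 = 963.16 N

963 N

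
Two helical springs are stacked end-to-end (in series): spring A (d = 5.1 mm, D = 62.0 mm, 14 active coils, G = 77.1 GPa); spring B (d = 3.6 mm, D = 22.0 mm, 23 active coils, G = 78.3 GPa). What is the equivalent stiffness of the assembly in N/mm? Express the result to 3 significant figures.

1.51 N/mm

k_A = Gd⁴/(8D³N_a) = (77.1×10³)(5.1⁴)/(8·62.0³·14) = 1.9541 N/mm
k_B = Gd⁴/(8D³N_a) = (78.3×10³)(3.6⁴)/(8·22.0³·23) = 6.7125 N/mm
Series: 1/k_eq = 1/1.9541 + 1/6.7125 = 0.66073; k_eq = 1.5135 N/mm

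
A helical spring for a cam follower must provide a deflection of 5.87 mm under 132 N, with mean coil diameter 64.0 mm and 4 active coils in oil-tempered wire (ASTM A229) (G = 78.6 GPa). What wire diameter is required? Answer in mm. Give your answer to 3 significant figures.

Required rate k = F/δ = 132/5.87 = 22.487 N/mm
d = (8D³N_a·k / G)^(1/4) = (8·64.0³·4·22.487 / (78.6×10³))^0.25
  = (2400)^0.25 = 6.9992 mm

7.00 mm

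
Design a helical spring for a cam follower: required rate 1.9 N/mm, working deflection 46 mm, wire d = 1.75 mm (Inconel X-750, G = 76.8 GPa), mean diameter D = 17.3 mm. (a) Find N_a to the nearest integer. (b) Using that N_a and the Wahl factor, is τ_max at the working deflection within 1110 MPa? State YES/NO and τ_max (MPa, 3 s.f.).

N_a = Gd⁴/(8D³k) = (76.8×10³)(1.75⁴)/(8·17.3³·1.9) = 9.152 → N_a = 9
Actual rate k = Gd⁴/(8D³·9) = 1.9322 N/mm
Working load F = kδ = 1.9322·46 = 88.879 N
C = 17.3/1.75 = 9.8857; K_W = (4C−1)/(4C−4)+0.615/C = 1.1466
τ_max = K_W·8FD/(πd³) = 1.1466·730.59 = 837.7 MPa
τ_max ≤ 1110 MPa → acceptable

(a) 9 coils; (b) YES, τ_max = 838 MPa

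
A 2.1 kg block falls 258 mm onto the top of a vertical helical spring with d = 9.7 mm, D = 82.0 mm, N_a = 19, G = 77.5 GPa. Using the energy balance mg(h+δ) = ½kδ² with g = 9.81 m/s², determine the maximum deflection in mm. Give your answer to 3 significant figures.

k = Gd⁴/(8D³N_a) = (77.5×10³)(9.7⁴)/(8·82.0³·19) = 8.1866 N/mm
W = mg = 2.1 × 9.81 = 20.601 N
½kδ² − Wδ − Wh = 0 → δ = (W + √(W² + 2kWh))/k
δ = (20.601 + √(424.4 + 87024.5))/8.1866 = (20.601 + 295.72)/8.1866 = 38.639 mm

38.6 mm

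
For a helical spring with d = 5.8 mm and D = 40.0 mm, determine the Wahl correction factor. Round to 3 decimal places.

C = D/d = 40.0/5.8 = 6.8966
K_W = (4C−1)/(4C−4) + 0.615/C = 26.586/23.586 + 0.0892 = 1.2164

1.216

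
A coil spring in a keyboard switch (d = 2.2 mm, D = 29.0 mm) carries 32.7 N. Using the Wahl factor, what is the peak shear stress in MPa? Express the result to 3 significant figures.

251 MPa

Spring index C = D/d = 29.0/2.2 = 13.1818
K_W = (4C−1)/(4C−4) + 0.615/C = 51.727/48.727 + 0.0467 = 1.1082
τ₀ = 8FD/(πd³) = 8·32.7·29.0/(π·2.2³) = 7586.4/33.452 = 226.79 MPa
τ_max = K·τ₀ = 1.1082 × 226.79 = 251.33 MPa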